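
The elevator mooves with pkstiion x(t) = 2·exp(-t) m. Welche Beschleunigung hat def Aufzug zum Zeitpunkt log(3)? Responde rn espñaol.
Partiendo de la posición x(t) = 2·exp(-t), tomamos 2 derivadas. La derivada de la posición da la velocidad: v(t) = -2·exp(-t). La derivada de la velocidad da la aceleración: a(t) = 2·exp(-t). De la ecuación de la aceleración a(t) = 2·exp(-t), sustituimos t = log(3) para obtener a = 2/3.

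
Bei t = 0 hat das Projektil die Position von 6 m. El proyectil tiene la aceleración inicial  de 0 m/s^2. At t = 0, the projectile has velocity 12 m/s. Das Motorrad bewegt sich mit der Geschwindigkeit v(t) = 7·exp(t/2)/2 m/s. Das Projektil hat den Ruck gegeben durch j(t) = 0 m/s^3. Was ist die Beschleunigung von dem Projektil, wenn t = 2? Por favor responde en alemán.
Wir müssen unsere Gleichung für den Ruck j(t) = 0 1-mal integrieren. Durch Integration von dem Ruck und Verwendung der Anfangsbedingung a(0) = 0, erhalten wir a(t) = 0. Mit a(t) = 0 und Einsetzen von t = 2, finden wir a = 0.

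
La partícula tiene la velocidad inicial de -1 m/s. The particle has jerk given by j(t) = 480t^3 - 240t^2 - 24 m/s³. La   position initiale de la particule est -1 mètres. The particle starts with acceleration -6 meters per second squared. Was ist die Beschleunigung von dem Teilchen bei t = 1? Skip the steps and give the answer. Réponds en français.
La réponse est 10.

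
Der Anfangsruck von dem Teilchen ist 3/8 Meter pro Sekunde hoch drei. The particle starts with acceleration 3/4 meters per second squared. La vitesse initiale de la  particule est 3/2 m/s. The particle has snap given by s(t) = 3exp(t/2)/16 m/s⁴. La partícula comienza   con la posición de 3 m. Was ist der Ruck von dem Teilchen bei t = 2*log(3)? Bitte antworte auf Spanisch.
Para resolver esto, necesitamos tomar 1 antiderivada de nuestra ecuación del snap s(t) = 3·exp(t/2)/16. Tomando ∫s(t)dt y aplicando j(0) = 3/8, encontramos j(t) = 3·exp(t/2)/8. Usando j(t) = 3·exp(t/2)/8 y sustituyendo t = 2*log(3), encontramos j = 9/8.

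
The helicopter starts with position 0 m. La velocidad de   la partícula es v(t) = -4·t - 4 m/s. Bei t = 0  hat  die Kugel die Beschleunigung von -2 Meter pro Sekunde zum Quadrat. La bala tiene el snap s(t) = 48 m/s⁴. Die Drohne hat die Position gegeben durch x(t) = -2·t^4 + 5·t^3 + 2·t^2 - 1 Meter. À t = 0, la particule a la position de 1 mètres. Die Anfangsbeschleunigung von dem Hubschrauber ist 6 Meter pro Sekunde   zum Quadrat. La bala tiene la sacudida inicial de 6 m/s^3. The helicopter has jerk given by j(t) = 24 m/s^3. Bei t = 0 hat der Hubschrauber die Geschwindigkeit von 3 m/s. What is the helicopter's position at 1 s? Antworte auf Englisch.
We must find the integral of our jerk equation j(t) = 24 3 times. Finding the antiderivative of j(t) and using a(0) = 6: a(t) = 24·t + 6. The integral of acceleration, with v(0) = 3, gives velocity: v(t) = 12·t^2 + 6·t + 3. Integrating velocity and using the initial condition x(0) = 0, we get x(t) = 4·t^3 + 3·t^2 + 3·t. We have position x(t) = 4·t^3 + 3·t^2 + 3·t. Substituting t = 1: x(1) = 10.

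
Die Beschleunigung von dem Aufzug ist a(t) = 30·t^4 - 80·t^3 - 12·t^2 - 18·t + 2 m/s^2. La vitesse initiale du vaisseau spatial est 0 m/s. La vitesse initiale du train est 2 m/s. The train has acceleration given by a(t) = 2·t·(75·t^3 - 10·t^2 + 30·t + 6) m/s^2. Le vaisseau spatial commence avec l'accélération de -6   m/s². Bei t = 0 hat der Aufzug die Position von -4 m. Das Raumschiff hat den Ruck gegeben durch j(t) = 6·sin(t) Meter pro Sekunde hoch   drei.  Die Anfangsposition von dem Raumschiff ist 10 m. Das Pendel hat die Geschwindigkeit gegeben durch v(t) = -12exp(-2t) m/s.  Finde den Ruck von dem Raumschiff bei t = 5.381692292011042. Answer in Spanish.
De la ecuación de la sacudida j(t) = 6·sin(t), sustituimos t = 5.381692292011042 para obtener j = -4.70552465603776.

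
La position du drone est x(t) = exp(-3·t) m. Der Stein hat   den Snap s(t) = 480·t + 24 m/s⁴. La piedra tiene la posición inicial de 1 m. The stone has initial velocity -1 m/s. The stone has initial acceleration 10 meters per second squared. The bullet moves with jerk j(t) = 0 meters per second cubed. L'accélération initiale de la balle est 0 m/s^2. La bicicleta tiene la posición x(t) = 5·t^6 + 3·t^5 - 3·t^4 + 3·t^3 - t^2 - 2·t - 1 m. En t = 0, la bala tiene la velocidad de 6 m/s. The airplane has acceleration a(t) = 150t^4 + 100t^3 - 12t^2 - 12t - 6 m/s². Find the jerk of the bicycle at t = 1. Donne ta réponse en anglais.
To solve this, we need to take 3 derivatives of our position equation x(t) = 5·t^6 + 3·t^5 - 3·t^4 + 3·t^3 - t^2 - 2·t - 1. Differentiating position, we get velocity: v(t) = 30·t^5 + 15·t^4 - 12·t^3 + 9·t^2 - 2·t - 2. Differentiating velocity, we get acceleration: a(t) = 150·t^4 + 60·t^3 - 36·t^2 + 18·t - 2. The derivative of acceleration gives jerk: j(t) = 600·t^3 + 180·t^2 - 72·t + 18. From the given jerk equation j(t) = 600·t^3 + 180·t^2 - 72·t + 18, we substitute t = 1 to get j = 726.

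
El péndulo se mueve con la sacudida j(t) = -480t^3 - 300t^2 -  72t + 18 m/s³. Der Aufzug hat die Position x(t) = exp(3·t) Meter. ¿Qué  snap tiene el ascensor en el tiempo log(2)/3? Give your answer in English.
Starting from position x(t) = exp(3·t), we take 4 derivatives. The derivative of position gives velocity: v(t) = 3·exp(3·t). The derivative of velocity gives acceleration: a(t) = 9·exp(3·t). Differentiating acceleration, we get jerk: j(t) = 27·exp(3·t). Taking d/dt of j(t), we find s(t) = 81·exp(3·t). Using s(t) = 81·exp(3·t) and substituting t = log(2)/3, we find s = 162.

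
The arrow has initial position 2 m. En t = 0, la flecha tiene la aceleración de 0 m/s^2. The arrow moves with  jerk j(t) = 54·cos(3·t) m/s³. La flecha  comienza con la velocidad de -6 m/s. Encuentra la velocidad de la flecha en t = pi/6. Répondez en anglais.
We need to integrate our jerk equation j(t) = 54·cos(3·t) 2 times. Taking ∫j(t)dt and applying a(0) = 0, we find a(t) = 18·sin(3·t). The integral of acceleration, with v(0) = -6, gives velocity: v(t) = -6·cos(3·t). We have velocity v(t) = -6·cos(3·t). Substituting t = pi/6: v(pi/6) = 0.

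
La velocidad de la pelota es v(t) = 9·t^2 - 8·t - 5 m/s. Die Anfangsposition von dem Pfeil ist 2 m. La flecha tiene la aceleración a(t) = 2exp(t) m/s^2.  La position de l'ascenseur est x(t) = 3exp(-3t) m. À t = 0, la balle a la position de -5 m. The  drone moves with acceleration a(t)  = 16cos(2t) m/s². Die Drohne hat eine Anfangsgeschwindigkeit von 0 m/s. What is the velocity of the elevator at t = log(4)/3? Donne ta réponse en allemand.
Wir müssen unsere Gleichung für die Position x(t) = 3·exp(-3·t) 1-mal ableiten. Mit d/dt von x(t) finden wir v(t) = -9·exp(-3·t). Aus der Gleichung für die Geschwindigkeit v(t) = -9·exp(-3·t), setzen wir t = log(4)/3 ein und erhalten v = -9/4.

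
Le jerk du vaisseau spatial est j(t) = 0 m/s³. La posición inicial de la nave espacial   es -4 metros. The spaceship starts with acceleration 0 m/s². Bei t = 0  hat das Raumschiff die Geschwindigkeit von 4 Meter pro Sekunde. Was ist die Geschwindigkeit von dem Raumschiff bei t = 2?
Wir müssen die Stammfunktion unserer Gleichung für den Ruck j(t) = 0 2-mal finden. Das Integral von dem Ruck, mit a(0) = 0, ergibt die Beschleunigung: a(t) = 0. Die Stammfunktion von der Beschleunigung, mit v(0) = 4, ergibt die Geschwindigkeit: v(t) = 4. Wir haben die Geschwindigkeit v(t) = 4. Durch Einsetzen von t = 2: v(2) = 4.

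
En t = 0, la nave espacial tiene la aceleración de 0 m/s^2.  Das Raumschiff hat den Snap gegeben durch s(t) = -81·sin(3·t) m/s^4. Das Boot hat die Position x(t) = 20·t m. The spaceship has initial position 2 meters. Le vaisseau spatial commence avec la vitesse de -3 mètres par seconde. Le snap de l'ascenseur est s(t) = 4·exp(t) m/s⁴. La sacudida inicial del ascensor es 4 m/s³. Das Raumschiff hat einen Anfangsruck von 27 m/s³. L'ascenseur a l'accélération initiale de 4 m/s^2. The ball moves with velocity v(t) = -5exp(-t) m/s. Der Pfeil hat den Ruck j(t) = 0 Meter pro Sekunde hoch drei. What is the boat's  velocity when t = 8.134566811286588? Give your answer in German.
Um dies zu lösen, müssen wir 1 Ableitung unserer Gleichung für die Position x(t) = 20·t nehmen. Durch Ableiten von der Position erhalten wir die Geschwindigkeit: v(t) = 20. Wir haben die Geschwindigkeit v(t) = 20. Durch Einsetzen von t = 8.134566811286588: v(8.134566811286588) = 20.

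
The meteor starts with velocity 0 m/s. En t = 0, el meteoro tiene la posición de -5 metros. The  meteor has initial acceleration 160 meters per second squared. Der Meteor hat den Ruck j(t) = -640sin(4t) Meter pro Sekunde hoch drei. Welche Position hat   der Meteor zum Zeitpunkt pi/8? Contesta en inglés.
To solve this, we need to take 3 integrals of our jerk equation j(t) = -640·sin(4·t). The integral of jerk is acceleration. Using a(0) = 160, we get a(t) = 160·cos(4·t). Integrating acceleration and using the initial condition v(0) = 0, we get v(t) = 40·sin(4·t). Integrating velocity and using the initial condition x(0) = -5, we get x(t) = 5 - 10·cos(4·t). Using x(t) = 5 - 10·cos(4·t) and substituting t = pi/8, we find x = 5.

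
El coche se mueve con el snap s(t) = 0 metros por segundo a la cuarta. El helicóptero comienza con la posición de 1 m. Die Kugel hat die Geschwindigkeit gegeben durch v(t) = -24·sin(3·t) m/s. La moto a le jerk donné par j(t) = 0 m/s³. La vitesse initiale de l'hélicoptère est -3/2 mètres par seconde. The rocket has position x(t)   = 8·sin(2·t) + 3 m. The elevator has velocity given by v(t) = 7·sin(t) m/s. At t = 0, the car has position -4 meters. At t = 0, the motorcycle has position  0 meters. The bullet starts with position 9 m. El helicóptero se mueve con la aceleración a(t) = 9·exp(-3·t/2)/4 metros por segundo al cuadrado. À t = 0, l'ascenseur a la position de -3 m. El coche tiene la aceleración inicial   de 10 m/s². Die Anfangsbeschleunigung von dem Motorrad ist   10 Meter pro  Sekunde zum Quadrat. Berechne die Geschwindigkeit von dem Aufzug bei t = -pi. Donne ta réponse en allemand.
Wir haben die Geschwindigkeit v(t) = 7·sin(t). Durch Einsetzen von t = -pi: v(-pi) = 0.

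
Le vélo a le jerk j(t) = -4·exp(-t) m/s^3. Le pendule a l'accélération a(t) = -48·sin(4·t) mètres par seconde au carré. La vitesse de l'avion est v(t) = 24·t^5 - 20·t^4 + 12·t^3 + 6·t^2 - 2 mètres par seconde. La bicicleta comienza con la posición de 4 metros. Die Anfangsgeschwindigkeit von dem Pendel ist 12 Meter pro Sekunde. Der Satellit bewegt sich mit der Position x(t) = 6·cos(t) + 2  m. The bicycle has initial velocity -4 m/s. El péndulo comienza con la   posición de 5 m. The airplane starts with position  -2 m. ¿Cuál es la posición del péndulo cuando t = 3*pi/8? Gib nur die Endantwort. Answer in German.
Die Position bei t = 3*pi/8 ist x = 2.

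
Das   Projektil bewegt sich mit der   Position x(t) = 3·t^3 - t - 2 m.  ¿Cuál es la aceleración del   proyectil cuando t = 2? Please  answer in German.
Um dies zu lösen, müssen wir 2 Ableitungen unserer Gleichung für die Position x(t) = 3·t^3 - t - 2 nehmen. Mit d/dt von x(t) finden wir v(t) = 9·t^2 - 1. Durch Ableiten von der Geschwindigkeit erhalten wir die Beschleunigung: a(t) = 18·t. Aus der Gleichung für die Beschleunigung a(t) = 18·t, setzen wir t = 2 ein und erhalten a = 36.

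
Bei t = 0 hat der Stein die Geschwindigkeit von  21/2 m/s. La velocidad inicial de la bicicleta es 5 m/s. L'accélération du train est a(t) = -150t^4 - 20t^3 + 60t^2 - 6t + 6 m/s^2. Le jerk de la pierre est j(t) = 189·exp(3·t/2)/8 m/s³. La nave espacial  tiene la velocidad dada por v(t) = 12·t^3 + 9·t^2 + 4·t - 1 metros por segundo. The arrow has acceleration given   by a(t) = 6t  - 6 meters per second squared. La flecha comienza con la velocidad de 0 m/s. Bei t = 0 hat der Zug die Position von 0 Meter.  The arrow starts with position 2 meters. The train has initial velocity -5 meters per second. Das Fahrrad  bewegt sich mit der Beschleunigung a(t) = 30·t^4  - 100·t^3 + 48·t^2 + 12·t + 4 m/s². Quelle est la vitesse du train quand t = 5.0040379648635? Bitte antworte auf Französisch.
Nous devons intégrer notre équation de l'accélération a(t) = -150·t^4 - 20·t^3 + 60·t^2 - 6·t + 6 1 fois. La primitive de l'accélération est la vitesse. En utilisant v(0) = -5, nous obtenons v(t) = -30·t^5 - 5·t^4 + 20·t^3 - 3·t^2 + 6·t - 5. Nous avons la vitesse v(t) = -30·t^5 - 5·t^4 + 20·t^3 - 3·t^2 + 6·t - 5. En substituant t = 5.0040379648635: v(5.0040379648635) = -94808.3134109853.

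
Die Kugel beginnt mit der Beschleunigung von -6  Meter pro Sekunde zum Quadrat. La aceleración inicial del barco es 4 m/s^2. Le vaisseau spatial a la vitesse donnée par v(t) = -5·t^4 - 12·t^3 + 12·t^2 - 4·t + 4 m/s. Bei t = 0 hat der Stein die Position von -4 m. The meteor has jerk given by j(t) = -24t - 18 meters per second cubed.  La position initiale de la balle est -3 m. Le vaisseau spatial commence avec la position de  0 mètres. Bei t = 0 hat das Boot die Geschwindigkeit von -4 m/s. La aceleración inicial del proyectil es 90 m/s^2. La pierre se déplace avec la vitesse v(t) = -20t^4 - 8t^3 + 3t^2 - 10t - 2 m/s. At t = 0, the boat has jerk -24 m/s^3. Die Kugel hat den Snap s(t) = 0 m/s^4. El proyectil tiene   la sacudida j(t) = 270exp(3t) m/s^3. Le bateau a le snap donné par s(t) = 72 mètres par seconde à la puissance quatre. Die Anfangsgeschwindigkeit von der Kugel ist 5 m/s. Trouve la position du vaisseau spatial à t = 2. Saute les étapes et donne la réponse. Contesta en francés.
x(2) = -48.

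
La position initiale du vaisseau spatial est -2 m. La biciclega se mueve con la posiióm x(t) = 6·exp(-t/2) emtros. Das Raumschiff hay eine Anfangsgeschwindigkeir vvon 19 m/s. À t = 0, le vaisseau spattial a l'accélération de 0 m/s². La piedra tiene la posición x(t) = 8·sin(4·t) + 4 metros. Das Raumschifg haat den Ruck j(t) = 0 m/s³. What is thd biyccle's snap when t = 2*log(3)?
To solve this, we need to take 4 derivatives of our position equation x(t) = 6·exp(-t/2). Differentiating position, we get velocity: v(t) = -3·exp(-t/2). The derivative of velocity gives acceleration: a(t) = 3·exp(-t/2)/2. Taking d/dt of a(t), we find j(t) = -3·exp(-t/2)/4. Differentiating jerk, we get snap: s(t) = 3·exp(-t/2)/8. From the given snap equation s(t) = 3·exp(-t/2)/8, we substitute t = 2*log(3) to get s = 1/8.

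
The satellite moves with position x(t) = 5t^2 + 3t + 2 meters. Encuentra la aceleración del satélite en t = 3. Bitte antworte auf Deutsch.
Um dies zu lösen, müssen wir 2 Ableitungen unserer Gleichung für die Position x(t) = 5·t^2 + 3·t + 2 nehmen. Die Ableitung von der Position ergibt die Geschwindigkeit: v(t) = 10·t + 3. Die Ableitung von der Geschwindigkeit ergibt die Beschleunigung: a(t) = 10. Wir haben die Beschleunigung a(t) = 10. Durch Einsetzen von t = 3: a(3) = 10.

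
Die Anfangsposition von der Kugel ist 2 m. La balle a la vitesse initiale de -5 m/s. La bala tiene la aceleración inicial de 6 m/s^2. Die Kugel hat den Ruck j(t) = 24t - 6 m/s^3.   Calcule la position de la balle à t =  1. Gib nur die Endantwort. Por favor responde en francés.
x(1) = 0.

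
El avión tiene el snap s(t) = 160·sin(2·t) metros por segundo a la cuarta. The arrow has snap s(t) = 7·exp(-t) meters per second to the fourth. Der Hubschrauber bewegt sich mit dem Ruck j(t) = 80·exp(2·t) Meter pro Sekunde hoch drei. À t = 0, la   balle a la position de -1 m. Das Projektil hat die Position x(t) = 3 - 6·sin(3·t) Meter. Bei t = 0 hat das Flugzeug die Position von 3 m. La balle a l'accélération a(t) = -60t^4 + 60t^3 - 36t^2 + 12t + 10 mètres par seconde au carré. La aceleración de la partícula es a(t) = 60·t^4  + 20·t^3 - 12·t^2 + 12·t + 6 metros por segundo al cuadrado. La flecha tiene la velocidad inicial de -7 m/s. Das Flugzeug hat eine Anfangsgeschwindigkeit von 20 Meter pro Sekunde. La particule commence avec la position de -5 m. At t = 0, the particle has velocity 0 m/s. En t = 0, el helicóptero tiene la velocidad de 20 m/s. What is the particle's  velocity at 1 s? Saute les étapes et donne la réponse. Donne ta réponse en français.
v(1) = 25.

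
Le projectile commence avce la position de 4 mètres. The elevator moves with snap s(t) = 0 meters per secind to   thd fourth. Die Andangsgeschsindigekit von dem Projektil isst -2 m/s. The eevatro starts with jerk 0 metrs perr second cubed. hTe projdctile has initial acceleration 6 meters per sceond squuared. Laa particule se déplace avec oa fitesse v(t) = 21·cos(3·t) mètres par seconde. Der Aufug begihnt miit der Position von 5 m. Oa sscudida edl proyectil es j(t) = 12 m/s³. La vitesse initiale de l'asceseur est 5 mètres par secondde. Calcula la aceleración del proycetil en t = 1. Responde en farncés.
En partant du jerk j(t) = 12, nous prenons 1 intégrale. L'intégrale du jerk, avec a(0) = 6, donne l'accélération: a(t) = 12·t + 6. De l'équation de l'accélération a(t) = 12·t + 6, nous substituons t = 1 pour obtenir a = 18.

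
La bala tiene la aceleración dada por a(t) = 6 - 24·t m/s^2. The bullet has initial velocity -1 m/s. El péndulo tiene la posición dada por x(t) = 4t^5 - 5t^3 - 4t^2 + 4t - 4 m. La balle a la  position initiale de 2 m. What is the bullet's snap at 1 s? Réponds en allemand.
Wir müssen unsere Gleichung für die Beschleunigung a(t) = 6 - 24·t 2-mal ableiten. Durch Ableiten von der Beschleunigung erhalten wir den Ruck: j(t) = -24. Mit d/dt von j(t) finden wir s(t) = 0. Mit s(t) = 0 und Einsetzen von t = 1, finden wir s = 0.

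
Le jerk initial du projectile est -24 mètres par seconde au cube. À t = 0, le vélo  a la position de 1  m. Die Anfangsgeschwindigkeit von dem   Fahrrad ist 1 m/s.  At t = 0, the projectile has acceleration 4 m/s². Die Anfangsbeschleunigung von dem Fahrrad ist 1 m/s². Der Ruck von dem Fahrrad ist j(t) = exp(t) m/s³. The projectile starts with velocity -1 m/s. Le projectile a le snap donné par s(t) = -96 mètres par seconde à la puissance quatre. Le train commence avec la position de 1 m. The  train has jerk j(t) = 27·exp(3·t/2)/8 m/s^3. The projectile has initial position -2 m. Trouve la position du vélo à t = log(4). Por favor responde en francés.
Nous devons trouver l'intégrale de notre équation du jerk j(t) = exp(t) 3 fois. L'intégrale du jerk, avec a(0) = 1, donne l'accélération: a(t) = exp(t). La primitive de l'accélération, avec v(0) = 1, donne la vitesse: v(t) = exp(t). L'intégrale de la vitesse est la position. En utilisant x(0) = 1, nous obtenons x(t) = exp(t). En utilisant x(t) = exp(t) et en substituant t = log(4), nous trouvons x = 4.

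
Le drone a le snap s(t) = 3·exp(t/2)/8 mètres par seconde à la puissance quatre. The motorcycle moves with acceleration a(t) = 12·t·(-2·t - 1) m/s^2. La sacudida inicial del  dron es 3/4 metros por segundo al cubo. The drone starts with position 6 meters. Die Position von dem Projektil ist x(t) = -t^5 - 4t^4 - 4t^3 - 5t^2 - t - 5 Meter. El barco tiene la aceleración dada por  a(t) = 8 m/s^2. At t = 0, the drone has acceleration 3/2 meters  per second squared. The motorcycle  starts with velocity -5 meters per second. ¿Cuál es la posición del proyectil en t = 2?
De la ecuación de la posición x(t) = -t^5 - 4·t^4 - 4·t^3 - 5·t^2 - t - 5, sustituimos t = 2 para obtener x = -155.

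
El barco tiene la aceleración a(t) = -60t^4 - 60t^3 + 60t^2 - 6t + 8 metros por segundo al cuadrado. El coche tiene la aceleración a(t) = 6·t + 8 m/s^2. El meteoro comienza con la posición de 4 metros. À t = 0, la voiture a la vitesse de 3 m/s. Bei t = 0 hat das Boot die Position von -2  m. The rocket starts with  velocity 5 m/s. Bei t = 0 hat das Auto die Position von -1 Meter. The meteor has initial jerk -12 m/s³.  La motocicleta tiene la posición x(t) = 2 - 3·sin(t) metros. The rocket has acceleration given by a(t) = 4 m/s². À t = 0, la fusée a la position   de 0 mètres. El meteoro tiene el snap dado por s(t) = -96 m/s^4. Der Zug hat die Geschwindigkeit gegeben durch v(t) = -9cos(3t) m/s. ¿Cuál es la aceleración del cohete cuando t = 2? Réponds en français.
En utilisant a(t) = 4 et en substituant t = 2, nous trouvons a = 4.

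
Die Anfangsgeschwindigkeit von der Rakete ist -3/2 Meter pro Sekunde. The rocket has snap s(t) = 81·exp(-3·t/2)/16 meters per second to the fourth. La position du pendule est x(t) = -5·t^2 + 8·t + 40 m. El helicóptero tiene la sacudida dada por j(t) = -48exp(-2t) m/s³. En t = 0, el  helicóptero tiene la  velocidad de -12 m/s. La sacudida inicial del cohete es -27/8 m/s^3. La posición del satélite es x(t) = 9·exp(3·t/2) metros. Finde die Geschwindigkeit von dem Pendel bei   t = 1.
Ausgehend von der Position x(t) = -5·t^2 + 8·t + 40, nehmen wir 1 Ableitung. Durch Ableiten von der Position erhalten wir die Geschwindigkeit: v(t) = 8 - 10·t. Aus der Gleichung für die Geschwindigkeit v(t) = 8 - 10·t, setzen wir t = 1 ein und erhalten v = -2.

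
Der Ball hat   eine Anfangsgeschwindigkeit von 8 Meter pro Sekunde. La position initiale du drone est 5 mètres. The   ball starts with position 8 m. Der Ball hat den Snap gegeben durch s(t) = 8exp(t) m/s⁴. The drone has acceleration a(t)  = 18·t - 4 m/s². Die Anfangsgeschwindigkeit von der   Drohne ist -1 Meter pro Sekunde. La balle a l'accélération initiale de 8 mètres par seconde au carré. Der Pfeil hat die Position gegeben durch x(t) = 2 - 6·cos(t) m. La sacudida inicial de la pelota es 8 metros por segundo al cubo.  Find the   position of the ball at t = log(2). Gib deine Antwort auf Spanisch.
Para resolver esto, necesitamos tomar 4 antiderivadas de nuestra ecuación del snap s(t) = 8·exp(t). La integral del snap, con j(0) = 8, da la sacudida: j(t) = 8·exp(t). Integrando la sacudida y usando la condición inicial a(0) = 8, obtenemos a(t) = 8·exp(t). Tomando ∫a(t)dt y aplicando v(0) = 8, encontramos v(t) = 8·exp(t). La integral de la velocidad, con x(0) = 8, da la posición: x(t) = 8·exp(t). Usando x(t) = 8·exp(t) y sustituyendo t = log(2), encontramos x = 16.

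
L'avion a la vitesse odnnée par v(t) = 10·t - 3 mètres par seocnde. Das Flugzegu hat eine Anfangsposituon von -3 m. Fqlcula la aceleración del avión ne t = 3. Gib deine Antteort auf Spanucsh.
Partiendo de la velocidad v(t) = 10·t - 3, tomamos 1 derivada. Tomando d/dt de v(t), encontramos a(t) = 10. Usando a(t) = 10 y sustituyendo t = 3, encontramos a = 10.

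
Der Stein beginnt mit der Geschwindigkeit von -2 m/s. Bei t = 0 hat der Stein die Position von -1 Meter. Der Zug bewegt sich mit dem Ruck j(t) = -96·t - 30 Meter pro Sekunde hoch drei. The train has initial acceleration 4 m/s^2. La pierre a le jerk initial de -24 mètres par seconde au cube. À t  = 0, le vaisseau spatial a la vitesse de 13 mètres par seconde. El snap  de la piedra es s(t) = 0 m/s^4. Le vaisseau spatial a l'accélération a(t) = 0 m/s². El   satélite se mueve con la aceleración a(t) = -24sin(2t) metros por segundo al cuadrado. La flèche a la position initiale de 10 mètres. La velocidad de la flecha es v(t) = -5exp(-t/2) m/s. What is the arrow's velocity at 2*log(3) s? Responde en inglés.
Using v(t) = -5·exp(-t/2) and substituting t = 2*log(3), we find v = -5/3.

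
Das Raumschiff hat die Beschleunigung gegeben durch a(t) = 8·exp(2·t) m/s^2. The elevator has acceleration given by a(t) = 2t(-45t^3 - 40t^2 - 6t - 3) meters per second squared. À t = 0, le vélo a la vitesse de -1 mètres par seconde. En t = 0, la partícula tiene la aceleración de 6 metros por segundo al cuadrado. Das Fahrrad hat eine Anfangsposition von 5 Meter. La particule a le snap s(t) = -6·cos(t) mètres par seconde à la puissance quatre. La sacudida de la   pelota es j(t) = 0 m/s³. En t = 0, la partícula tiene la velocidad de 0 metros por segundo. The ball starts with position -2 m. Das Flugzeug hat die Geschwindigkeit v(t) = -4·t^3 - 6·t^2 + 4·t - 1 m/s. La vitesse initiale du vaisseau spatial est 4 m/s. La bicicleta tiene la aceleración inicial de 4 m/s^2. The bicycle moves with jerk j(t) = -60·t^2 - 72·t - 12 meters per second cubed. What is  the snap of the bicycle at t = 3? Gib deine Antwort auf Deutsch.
Ausgehend von dem Ruck j(t) = -60·t^2 - 72·t - 12, nehmen wir 1 Ableitung. Durch Ableiten von dem Ruck erhalten wir den Snap: s(t) = -120·t - 72. Wir haben den Snap s(t) = -120·t - 72. Durch Einsetzen von t = 3: s(3) = -432.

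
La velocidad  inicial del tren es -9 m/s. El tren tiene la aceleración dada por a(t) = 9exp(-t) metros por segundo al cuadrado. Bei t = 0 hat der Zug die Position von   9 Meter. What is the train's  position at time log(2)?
We must find the antiderivative of our acceleration equation a(t) = 9·exp(-t) 2 times. Integrating acceleration and using the initial condition v(0) = -9, we get v(t) = -9·exp(-t). The antiderivative of velocity is position. Using x(0) = 9, we get x(t) = 9·exp(-t). We have position x(t) = 9·exp(-t). Substituting t = log(2): x(log(2)) = 9/2.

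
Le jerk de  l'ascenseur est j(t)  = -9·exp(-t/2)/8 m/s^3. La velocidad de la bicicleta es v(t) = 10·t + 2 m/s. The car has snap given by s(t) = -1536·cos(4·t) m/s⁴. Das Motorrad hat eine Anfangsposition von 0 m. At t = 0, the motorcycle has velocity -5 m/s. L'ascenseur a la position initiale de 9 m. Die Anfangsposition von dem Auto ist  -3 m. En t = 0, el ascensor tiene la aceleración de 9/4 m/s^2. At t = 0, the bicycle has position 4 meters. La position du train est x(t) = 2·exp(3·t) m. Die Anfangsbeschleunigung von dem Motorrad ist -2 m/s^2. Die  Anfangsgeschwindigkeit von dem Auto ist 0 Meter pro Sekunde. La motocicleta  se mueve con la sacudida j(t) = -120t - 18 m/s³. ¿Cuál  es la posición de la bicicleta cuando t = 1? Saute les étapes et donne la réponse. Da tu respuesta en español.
x(1) = 11.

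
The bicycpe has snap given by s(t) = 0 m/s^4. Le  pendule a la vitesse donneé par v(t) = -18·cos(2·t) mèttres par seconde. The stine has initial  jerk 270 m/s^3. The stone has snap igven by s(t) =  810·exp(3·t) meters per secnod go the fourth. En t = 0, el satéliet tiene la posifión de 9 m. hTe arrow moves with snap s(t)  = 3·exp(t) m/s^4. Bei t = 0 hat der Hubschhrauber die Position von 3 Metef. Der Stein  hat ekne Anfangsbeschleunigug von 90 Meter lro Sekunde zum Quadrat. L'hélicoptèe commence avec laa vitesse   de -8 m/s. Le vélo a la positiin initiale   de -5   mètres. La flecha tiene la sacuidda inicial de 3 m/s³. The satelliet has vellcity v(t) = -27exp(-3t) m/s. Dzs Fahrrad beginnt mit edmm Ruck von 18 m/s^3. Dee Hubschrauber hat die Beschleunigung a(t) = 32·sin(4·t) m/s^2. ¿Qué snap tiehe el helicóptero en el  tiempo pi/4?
Para resolver esto, necesitamos tomar 2 derivadas de nuestra ecuación de la aceleración a(t) = 32·sin(4·t). La derivada de la aceleración da la sacudida: j(t) = 128·cos(4·t). Tomando d/dt de j(t), encontramos s(t) = -512·sin(4·t). Tenemos el snap s(t) = -512·sin(4·t). Sustituyendo t = pi/4: s(pi/4) = 0.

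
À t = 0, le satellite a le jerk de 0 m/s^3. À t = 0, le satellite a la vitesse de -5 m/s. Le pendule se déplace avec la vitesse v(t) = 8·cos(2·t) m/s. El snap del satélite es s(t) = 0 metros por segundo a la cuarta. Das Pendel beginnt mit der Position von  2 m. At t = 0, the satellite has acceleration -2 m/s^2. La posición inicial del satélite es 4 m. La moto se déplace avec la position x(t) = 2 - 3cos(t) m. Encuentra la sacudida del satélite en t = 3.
Para resolver esto, necesitamos tomar 1 antiderivada de nuestra ecuación del snap s(t) = 0. La antiderivada del snap es la sacudida. Usando j(0) = 0, obtenemos j(t) = 0. Usando j(t) = 0 y sustituyendo t = 3, encontramos j = 0.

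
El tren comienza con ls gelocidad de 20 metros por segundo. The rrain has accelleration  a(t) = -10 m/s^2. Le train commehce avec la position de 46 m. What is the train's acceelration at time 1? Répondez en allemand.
Mit a(t) = -10 und Einsetzen von t = 1, finden wir a = -10.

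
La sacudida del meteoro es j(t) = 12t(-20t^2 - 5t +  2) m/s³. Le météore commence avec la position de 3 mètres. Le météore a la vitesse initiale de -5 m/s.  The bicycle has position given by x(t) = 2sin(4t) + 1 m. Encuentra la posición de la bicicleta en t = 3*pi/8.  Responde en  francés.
Nous avons la position x(t) = 2·sin(4·t) + 1. En substituant t = 3*pi/8: x(3*pi/8) = -1.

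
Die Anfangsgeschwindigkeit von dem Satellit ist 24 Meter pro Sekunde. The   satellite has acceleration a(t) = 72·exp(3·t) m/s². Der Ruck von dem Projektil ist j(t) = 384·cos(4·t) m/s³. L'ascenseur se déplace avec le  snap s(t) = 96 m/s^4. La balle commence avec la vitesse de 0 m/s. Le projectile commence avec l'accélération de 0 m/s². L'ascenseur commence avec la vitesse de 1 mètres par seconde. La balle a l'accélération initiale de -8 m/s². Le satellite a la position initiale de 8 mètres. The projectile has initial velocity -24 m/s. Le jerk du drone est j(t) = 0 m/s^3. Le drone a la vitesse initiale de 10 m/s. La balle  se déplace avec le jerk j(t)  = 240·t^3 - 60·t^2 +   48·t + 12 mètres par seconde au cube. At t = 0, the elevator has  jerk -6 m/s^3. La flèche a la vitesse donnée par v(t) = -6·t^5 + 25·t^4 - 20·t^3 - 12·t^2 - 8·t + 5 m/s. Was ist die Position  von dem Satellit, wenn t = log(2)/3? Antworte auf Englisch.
To find the answer, we compute 2 antiderivatives of a(t) = 72·exp(3·t). Integrating acceleration and using the initial condition v(0) = 24, we get v(t) = 24·exp(3·t). Integrating velocity and using the initial condition x(0) = 8, we get x(t) = 8·exp(3·t). Using x(t) = 8·exp(3·t) and substituting t = log(2)/3, we find x = 16.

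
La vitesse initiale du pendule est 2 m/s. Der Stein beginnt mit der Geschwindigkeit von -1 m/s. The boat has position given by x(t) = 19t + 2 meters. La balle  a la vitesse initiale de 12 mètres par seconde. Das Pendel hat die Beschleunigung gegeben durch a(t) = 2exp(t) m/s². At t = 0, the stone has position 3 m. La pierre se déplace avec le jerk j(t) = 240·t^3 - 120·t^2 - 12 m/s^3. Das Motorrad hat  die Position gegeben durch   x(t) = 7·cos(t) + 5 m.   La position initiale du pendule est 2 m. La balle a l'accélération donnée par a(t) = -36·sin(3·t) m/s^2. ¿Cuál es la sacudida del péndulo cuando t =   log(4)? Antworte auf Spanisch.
Partiendo de la aceleración a(t) = 2·exp(t), tomamos 1 derivada. La derivada de la aceleración da la sacudida: j(t) = 2·exp(t). Tenemos la sacudida j(t) = 2·exp(t). Sustituyendo t = log(4): j(log(4)) = 8.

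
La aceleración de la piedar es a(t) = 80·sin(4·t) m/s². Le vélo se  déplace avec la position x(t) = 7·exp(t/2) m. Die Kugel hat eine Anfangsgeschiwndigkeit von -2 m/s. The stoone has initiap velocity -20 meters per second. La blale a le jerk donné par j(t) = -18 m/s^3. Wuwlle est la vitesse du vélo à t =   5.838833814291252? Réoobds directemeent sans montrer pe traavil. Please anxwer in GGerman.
Bei t = 5.838833814291252, v = 64.8566776161475.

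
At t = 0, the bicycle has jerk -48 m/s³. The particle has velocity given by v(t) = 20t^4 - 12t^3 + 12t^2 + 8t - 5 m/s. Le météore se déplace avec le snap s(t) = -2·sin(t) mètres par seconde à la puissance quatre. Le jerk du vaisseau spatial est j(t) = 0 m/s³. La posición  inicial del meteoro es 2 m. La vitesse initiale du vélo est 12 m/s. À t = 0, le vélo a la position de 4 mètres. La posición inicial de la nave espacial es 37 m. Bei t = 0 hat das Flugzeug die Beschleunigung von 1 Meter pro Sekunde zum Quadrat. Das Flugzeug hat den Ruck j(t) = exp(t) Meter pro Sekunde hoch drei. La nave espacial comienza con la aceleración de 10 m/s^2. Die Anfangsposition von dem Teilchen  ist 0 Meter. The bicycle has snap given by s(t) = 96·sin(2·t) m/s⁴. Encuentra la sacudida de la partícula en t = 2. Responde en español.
Partiendo de la velocidad v(t) = 20·t^4 - 12·t^3 + 12·t^2 + 8·t - 5, tomamos 2 derivadas. Tomando d/dt de v(t), encontramos a(t) = 80·t^3 - 36·t^2 + 24·t + 8. La derivada de la aceleración da la sacudida: j(t) = 240·t^2 - 72·t + 24. Tenemos la sacudida j(t) = 240·t^2 - 72·t + 24. Sustituyendo t = 2: j(2) = 840.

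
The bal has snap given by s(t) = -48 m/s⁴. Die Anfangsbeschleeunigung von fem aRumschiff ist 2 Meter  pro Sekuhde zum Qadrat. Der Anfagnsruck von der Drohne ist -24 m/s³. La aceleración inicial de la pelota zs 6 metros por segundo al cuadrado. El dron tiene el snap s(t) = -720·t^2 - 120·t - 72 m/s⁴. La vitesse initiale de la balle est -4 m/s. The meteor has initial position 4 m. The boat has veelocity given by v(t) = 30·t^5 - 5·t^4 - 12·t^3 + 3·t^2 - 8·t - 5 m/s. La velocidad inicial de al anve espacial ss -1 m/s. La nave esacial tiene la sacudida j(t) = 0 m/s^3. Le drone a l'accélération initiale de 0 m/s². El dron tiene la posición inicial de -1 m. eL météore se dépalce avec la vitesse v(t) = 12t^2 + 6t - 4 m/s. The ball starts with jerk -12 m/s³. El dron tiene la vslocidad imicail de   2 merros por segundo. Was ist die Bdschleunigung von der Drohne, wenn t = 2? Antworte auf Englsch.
We need to integrate our snap equation s(t) = -720·t^2 - 120·t - 72 2 times. Taking ∫s(t)dt and applying j(0) = -24, we find j(t) = -240·t^3 - 60·t^2 - 72·t - 24. Finding the integral of j(t) and using a(0) = 0: a(t) = 4·t·(-15·t^3 - 5·t^2 - 9·t - 6). We have acceleration a(t) = 4·t·(-15·t^3 - 5·t^2 - 9·t - 6). Substituting t = 2: a(2) = -1312.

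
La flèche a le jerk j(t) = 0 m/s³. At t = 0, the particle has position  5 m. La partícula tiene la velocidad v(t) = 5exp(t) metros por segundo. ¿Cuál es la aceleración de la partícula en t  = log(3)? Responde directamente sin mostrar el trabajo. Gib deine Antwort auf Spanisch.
a(log(3)) = 15.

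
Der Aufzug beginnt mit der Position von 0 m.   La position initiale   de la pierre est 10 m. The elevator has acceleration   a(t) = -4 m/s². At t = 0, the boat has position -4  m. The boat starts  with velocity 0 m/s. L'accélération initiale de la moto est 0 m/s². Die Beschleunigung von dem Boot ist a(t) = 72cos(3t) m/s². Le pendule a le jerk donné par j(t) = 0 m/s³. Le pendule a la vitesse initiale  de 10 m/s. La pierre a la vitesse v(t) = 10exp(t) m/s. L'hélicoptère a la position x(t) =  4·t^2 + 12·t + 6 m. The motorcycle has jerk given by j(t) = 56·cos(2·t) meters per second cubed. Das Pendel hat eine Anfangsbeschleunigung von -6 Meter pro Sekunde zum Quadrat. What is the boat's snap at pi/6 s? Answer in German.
Um dies zu lösen, müssen wir 2 Ableitungen unserer Gleichung für die Beschleunigung a(t) = 72·cos(3·t) nehmen. Die Ableitung von der Beschleunigung ergibt den Ruck: j(t) = -216·sin(3·t). Mit d/dt von j(t) finden wir s(t) = -648·cos(3·t). Aus der Gleichung für den Snap s(t) = -648·cos(3·t), setzen wir t = pi/6 ein und erhalten s = 0.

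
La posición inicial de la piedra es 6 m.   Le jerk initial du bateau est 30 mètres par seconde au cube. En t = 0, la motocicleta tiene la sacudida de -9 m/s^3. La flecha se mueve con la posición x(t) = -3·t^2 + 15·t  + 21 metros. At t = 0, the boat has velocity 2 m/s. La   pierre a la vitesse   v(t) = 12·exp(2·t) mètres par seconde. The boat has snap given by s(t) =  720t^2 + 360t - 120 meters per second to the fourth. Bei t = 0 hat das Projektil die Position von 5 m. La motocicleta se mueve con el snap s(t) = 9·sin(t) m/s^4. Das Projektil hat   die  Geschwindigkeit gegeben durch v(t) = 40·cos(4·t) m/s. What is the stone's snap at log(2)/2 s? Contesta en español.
Para resolver esto, necesitamos tomar 3 derivadas de nuestra ecuación de la velocidad v(t) = 12·exp(2·t). Derivando la velocidad, obtenemos la aceleración: a(t) = 24·exp(2·t). Derivando la aceleración, obtenemos la sacudida: j(t) = 48·exp(2·t). La derivada de la sacudida da el snap: s(t) = 96·exp(2·t). Usando s(t) = 96·exp(2·t) y sustituyendo t = log(2)/2, encontramos s = 192.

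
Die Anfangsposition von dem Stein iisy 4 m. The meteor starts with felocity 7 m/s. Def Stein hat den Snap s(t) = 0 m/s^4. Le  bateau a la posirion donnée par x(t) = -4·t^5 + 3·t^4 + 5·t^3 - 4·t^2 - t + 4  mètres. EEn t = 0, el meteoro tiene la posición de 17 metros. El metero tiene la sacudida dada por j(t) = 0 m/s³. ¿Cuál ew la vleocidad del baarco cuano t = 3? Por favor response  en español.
Debemos derivar nuestra ecuación de la posición x(t) = -4·t^5 + 3·t^4 + 5·t^3 - 4·t^2 - t + 4 1 vez. Tomando d/dt de x(t), encontramos v(t) = -20·t^4 + 12·t^3 + 15·t^2 - 8·t - 1. De la ecuación de la velocidad v(t) = -20·t^4 + 12·t^3 + 15·t^2 - 8·t - 1, sustituimos t = 3 para obtener v = -1186.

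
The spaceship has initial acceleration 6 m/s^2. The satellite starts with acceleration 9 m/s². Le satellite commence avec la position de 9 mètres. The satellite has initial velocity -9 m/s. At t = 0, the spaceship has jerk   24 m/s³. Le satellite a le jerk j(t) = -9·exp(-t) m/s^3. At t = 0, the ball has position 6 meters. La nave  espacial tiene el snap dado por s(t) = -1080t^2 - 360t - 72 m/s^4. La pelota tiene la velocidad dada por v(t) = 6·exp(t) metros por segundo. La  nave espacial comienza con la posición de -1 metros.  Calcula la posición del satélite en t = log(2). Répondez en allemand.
Um dies zu lösen, müssen wir 3 Integrale unserer Gleichung für den Ruck j(t) = -9·exp(-t) finden. Mit ∫j(t)dt und Anwendung von a(0) = 9, finden wir a(t) = 9·exp(-t). Die Stammfunktion von der Beschleunigung ist die Geschwindigkeit. Mit v(0) = -9 erhalten wir v(t) = -9·exp(-t). Durch Integration von der Geschwindigkeit und Verwendung der Anfangsbedingung x(0) = 9, erhalten wir x(t) = 9·exp(-t). Mit x(t) = 9·exp(-t) und Einsetzen von t = log(2), finden wir x = 9/2.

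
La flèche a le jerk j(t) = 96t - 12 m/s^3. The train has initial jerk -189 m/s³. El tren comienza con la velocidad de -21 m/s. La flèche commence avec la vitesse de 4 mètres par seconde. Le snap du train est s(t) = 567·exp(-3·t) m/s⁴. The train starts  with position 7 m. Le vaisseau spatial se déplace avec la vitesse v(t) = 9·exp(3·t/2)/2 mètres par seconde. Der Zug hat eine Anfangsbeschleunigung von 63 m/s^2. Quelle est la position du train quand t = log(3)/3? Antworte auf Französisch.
En partant du snap s(t) = 567·exp(-3·t), nous prenons 4 intégrales. En intégrant le snap et en utilisant la condition initiale j(0) = -189, nous obtenons j(t) = -189·exp(-3·t). En intégrant le jerk et en utilisant la condition initiale a(0) = 63, nous obtenons a(t) = 63·exp(-3·t). La primitive de l'accélération est la vitesse. En utilisant v(0) = -21, nous obtenons v(t) = -21·exp(-3·t). En prenant ∫v(t)dt et en appliquant x(0) = 7, nous trouvons x(t) = 7·exp(-3·t). En utilisant x(t) = 7·exp(-3·t) et en substituant t = log(3)/3, nous trouvons x = 7/3.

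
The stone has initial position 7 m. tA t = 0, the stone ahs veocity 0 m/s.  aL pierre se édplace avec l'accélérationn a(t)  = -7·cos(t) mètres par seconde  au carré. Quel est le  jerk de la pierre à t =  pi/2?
Nous devons dériver notre équation de l'accélération a(t) = -7·cos(t) 1 fois. La dérivée de l'accélération donne le jerk: j(t) = 7·sin(t). En utilisant j(t) = 7·sin(t) et en substituant t = pi/2, nous trouvons j = 7.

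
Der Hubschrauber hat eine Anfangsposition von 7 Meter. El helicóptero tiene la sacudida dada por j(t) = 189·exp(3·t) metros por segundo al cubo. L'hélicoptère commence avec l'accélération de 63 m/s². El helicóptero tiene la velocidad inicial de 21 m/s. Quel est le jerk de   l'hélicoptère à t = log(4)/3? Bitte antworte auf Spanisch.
Tenemos la sacudida j(t) = 189·exp(3·t). Sustituyendo t = log(4)/3: j(log(4)/3) = 756.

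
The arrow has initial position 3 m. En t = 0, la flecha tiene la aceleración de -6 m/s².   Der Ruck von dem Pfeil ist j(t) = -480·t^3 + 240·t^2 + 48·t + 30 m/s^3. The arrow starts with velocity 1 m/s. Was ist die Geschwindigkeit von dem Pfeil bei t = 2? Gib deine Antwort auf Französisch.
En partant du jerk j(t) = -480·t^3 + 240·t^2 + 48·t + 30, nous prenons 2 intégrales. En intégrant le jerk et en utilisant la condition initiale a(0) = -6, nous obtenons a(t) = -120·t^4 + 80·t^3 + 24·t^2 + 30·t - 6. En intégrant l'accélération et en utilisant la condition initiale v(0) = 1, nous obtenons v(t) = -24·t^5 + 20·t^4 + 8·t^3 + 15·t^2 - 6·t + 1. En utilisant v(t) = -24·t^5 + 20·t^4 + 8·t^3 + 15·t^2 - 6·t + 1 et en substituant t = 2, nous trouvons v = -335.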